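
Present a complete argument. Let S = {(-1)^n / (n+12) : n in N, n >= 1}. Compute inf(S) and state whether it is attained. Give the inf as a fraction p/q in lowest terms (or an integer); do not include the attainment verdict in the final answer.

Analysis:
- Values: -1/13, 1/14, -1/15, 1/16, -1/17, ...
- Positive terms (even n): 1/(2+12), 1/(4+12), ... decreasing -> max = 1/14 (n=2).
- Negative terms (odd n): -1/(1+12), -1/(3+12), ... increasing -> min = -1/13 (n=1).
- So sup = 1/14 (attained at n=2); inf = -1/13 (attained at n=1).
Conclusion: inf(S) = -1/13, attained in S.

-1/13


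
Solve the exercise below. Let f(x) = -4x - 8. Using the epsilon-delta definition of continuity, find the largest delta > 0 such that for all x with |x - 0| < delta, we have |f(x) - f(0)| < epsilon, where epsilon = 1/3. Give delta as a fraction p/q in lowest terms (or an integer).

We compute f(0) = -4*(0) - 8 = -8.
|f(x) - f(0)| = |-4x - 8 - (-8)| = |-4(x - 0)| = 4|x - 0|.
We need 4|x - 0| < 1/3, i.e. |x - 0| < 1/3 / 4 = 1/12.
So any delta <= 1/12 works. Conversely, if delta > 1/12, then x = 0 + 1/12 satisfies |x - 0| = 1/12 < delta but |f(x) - f(0)| = 4 * 1/12 = 1/3, which is not < 1/3; so no larger delta works.
Hence the largest such delta is 1/12.

1/12


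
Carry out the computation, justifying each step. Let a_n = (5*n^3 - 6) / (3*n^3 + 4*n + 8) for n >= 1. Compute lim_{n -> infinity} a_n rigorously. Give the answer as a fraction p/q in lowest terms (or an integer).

Divide numerator and denominator by n^3, the highest power:
numerator / n^3 = 5 - 6/n^3
denominator / n^3 = 3 + 4/n^2 + 8/n^3
As n -> infinity, all terms of the form c/n^k (k >= 1) tend to 0.
So numerator / n^3 -> 5 and denominator / n^3 -> 3.
Therefore lim a_n = 5/3.

5/3


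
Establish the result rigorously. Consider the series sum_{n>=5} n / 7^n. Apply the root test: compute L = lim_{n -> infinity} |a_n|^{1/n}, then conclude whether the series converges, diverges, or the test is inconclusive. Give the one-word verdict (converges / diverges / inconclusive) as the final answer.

Let a_n denote the general term. Form |a_n|^(1/n) and simplify:
|a_n|^(1/n) = n^(1/n)/7
Take the limit as n -> infinity: L = 1/7.
Since L = 1/7 < 1, the root test implies convergence.

converges


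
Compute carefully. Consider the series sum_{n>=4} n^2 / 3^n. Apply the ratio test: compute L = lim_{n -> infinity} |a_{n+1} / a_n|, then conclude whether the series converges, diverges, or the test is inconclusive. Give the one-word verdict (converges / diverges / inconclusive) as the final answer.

Let a_n denote the general term. Form the ratio a_{n+1}/a_n and simplify:
a_{n+1}/a_n = (n + 1)^2/(3*n^2)
Take the limit as n -> infinity: L = 1/3.
Since L = 1/3 < 1, the ratio test implies the series converges.

converges


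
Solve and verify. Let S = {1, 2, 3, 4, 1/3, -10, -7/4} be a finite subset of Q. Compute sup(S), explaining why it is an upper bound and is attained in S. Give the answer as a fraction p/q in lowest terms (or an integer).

S is finite, so sup(S) = max(S).
Sorted decreasing:
4, 3, 2, 1, 1/3, -7/4, -10
The extremum is 4.
For every x in S, x <= 4. And 4 is in S, so it is attained.
Therefore sup(S) = 4.

4


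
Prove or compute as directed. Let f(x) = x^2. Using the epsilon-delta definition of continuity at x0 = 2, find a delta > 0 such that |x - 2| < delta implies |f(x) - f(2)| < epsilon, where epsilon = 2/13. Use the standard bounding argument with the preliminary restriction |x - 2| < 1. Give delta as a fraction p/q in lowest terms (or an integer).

Factor: |x^2 - (2)^2| = |x - 2| * |x + 2|.
Impose |x - 2| < 1 first. Then |x + 2| = |(x - 2) + 2*(2)| <= |x - 2| + 2*|2| < 1 + 4 = 5.
So |x^2 - (2)^2| < delta * 5.
We need delta * 5 <= 2/13, i.e. delta <= 2/13/5 = 2/65.
Since 2/65 < 1, this is tighter than 1; take delta = 2/65.
So delta = 2/65 works.

2/65


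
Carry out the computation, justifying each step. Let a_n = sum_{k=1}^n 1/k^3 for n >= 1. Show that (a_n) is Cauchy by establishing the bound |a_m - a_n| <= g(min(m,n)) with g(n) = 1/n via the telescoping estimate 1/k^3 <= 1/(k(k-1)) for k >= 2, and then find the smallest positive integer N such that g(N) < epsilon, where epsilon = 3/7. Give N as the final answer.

For m > n >= 1: |a_m - a_n| = sum_{k=n+1}^m 1/k^3.
Use 1/k^3 <= 1/(k(k-1)) = 1/(k-1) - 1/k for k >= 2 (which holds since k^3 >= k^2 >= k(k-1) for k >= 2):
sum_{k=n+1}^m 1/k^3 <= sum_{k=n+1}^m (1/(k-1) - 1/k) = 1/n - 1/m <= 1/n.
By symmetry the same bound holds with n,m swapped, so |a_m - a_n| <= 1/min(m,n) = g(min(m,n)). Since g(n) -> 0, (a_n) is Cauchy.
Now solve g(N) < 3/7: 1/N < 3/7 <=> N > 1/(3/7) = 7/3.
The smallest integer strictly greater than 7/3 is N = 3.
Check: g(3) = 1/3 < 3/7; g(2) = 1/2 >= 3/7. So N = 3.

3


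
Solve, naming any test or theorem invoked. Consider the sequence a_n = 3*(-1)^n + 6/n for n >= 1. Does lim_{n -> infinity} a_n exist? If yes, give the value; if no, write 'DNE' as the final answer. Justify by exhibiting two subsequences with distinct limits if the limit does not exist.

Examine the behaviour of a_n along subsequences.
a_{2k} = 3 + 6/(2k) -> 3. a_{2k+1} = -3 + 6/(2k+1) -> -3.
Since these two subsequential limits are 3 and -3, distinct, the full sequence cannot converge (a convergent sequence has all subsequences tending to the same limit). So lim a_n does not exist.

DNE


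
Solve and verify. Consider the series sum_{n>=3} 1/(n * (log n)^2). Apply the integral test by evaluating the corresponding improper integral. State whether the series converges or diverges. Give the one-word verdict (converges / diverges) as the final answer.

Let f(x) = 1/(x*log(x)^2). Then f is positive, continuous, and decreasing on [3, infinity), so the integral test applies.
Compute the improper integral int_{3}^infinity f(x) dx:
  antiderivative F(x) = -1/log(x).
  F(x) -> 0 as x -> infinity.  int = 0 - F(3) = 1/log(3) < infinity. By the integral test, the series converges.

converges


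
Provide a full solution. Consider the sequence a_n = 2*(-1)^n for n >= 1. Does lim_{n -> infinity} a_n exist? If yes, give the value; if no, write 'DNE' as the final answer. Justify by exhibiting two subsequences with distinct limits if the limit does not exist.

Examine the behaviour of a_n along subsequences.
Even-n subsequence a_{2k} = 2 -> 2. Odd-n subsequence a_{2k+1} = -2 -> -2.
Since these two subsequential limits are 2 and -2, distinct, the full sequence cannot converge (a convergent sequence has all subsequences tending to the same limit). So lim a_n does not exist.

DNE


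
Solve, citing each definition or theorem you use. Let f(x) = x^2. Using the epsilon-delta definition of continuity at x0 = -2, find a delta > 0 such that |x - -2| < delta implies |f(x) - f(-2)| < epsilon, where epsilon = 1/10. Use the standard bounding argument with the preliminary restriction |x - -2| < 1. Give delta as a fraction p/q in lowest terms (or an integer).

Factor: |x^2 - (-2)^2| = |x - -2| * |x + -2|.
Impose |x - -2| < 1 first. Then |x + -2| = |(x - -2) + 2*(-2)| <= |x - -2| + 2*|-2| < 1 + 4 = 5.
So |x^2 - (-2)^2| < delta * 5.
We need delta * 5 <= 1/10, i.e. delta <= 1/10/5 = 1/50.
Since 1/50 < 1, this is tighter than 1; take delta = 1/50.
So delta = 1/50 works.

1/50


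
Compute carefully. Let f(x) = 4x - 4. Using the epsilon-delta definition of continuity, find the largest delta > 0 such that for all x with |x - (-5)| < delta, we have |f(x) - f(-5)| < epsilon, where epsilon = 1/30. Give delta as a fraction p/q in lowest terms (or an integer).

We compute f(-5) = 4*(-5) - 4 = -24.
|f(x) - f(-5)| = |4x - 4 - (-24)| = |4(x - (-5))| = 4|x - (-5)|.
We need 4|x - (-5)| < 1/30, i.e. |x - (-5)| < 1/30 / 4 = 1/120.
So any delta <= 1/120 works. Conversely, if delta > 1/120, then x = -5 + 1/120 satisfies |x - (-5)| = 1/120 < delta but |f(x) - f(-5)| = 4 * 1/120 = 1/30, which is not < 1/30; so no larger delta works.
Hence the largest such delta is 1/120.

1/120


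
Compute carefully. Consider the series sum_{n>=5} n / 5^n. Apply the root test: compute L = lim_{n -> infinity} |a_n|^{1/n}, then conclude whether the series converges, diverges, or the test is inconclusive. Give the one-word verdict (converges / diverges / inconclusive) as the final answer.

Let a_n denote the general term. Form |a_n|^(1/n) and simplify:
|a_n|^(1/n) = n^(1/n)/5
Take the limit as n -> infinity: L = 1/5.
Since L = 1/5 < 1, the root test implies convergence.

converges


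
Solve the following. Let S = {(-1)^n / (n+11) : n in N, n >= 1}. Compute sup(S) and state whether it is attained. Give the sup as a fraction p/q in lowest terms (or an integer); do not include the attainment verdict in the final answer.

Analysis:
- Values: -1/12, 1/13, -1/14, 1/15, -1/16, ...
- Positive terms (even n): 1/(2+11), 1/(4+11), ... decreasing -> max = 1/13 (n=2).
- Negative terms (odd n): -1/(1+11), -1/(3+11), ... increasing -> min = -1/12 (n=1).
- So sup = 1/13 (attained at n=2); inf = -1/12 (attained at n=1).
Conclusion: sup(S) = 1/13, attained in S.

1/13


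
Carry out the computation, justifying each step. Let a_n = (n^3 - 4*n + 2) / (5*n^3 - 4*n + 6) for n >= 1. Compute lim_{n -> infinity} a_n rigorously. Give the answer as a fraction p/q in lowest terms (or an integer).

Divide numerator and denominator by n^3, the highest power:
numerator / n^3 = 1 - 4/n^2 + 2/n^3
denominator / n^3 = 5 - 4/n^2 + 6/n^3
As n -> infinity, all terms of the form c/n^k (k >= 1) tend to 0.
So numerator / n^3 -> 1 and denominator / n^3 -> 5.
Therefore lim a_n = 1/5.

1/5


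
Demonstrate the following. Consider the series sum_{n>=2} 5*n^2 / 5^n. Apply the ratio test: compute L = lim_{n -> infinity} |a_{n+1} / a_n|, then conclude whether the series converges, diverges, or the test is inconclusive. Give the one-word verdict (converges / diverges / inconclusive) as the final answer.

Let a_n denote the general term. Form the ratio a_{n+1}/a_n and simplify:
a_{n+1}/a_n = (n + 1)^2/(5*n^2)
Take the limit as n -> infinity: L = 1/5.
Since L = 1/5 < 1, the ratio test implies the series converges.

converges


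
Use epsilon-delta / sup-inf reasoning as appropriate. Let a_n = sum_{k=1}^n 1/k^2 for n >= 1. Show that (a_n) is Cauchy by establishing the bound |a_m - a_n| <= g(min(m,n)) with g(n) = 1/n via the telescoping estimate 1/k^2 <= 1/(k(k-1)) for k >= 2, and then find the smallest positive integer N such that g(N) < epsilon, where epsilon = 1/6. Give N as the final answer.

For m > n >= 1: |a_m - a_n| = sum_{k=n+1}^m 1/k^2.
Use 1/k^2 <= 1/(k(k-1)) = 1/(k-1) - 1/k for k >= 2:
sum_{k=n+1}^m 1/k^2 <= sum_{k=n+1}^m (1/(k-1) - 1/k) = 1/n - 1/m <= 1/n.
By symmetry the same bound holds with n,m swapped, so |a_m - a_n| <= 1/min(m,n) = g(min(m,n)). Since g(n) -> 0, (a_n) is Cauchy.
Now solve g(N) < 1/6: 1/N < 1/6 <=> N > 1/(1/6) = 6.
The smallest integer strictly greater than 6 is N = 7.
Check: g(7) = 1/7 < 1/6; g(6) = 1/6 >= 1/6. So N = 7.

7


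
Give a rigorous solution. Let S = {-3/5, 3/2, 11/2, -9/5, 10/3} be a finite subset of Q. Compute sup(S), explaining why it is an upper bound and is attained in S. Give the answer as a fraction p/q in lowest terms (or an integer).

S is finite, so sup(S) = max(S).
Sorted decreasing:
11/2, 10/3, 3/2, -3/5, -9/5
The extremum is 11/2.
For every x in S, x <= 11/2. And 11/2 is in S, so it is attained.
Therefore sup(S) = 11/2.

11/2


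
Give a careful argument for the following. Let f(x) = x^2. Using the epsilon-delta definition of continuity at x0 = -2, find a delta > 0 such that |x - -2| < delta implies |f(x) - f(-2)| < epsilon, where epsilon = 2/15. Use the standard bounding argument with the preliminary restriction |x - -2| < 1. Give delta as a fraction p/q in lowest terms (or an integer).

Factor: |x^2 - (-2)^2| = |x - -2| * |x + -2|.
Impose |x - -2| < 1 first. Then |x + -2| = |(x - -2) + 2*(-2)| <= |x - -2| + 2*|-2| < 1 + 4 = 5.
So |x^2 - (-2)^2| < delta * 5.
We need delta * 5 <= 2/15, i.e. delta <= 2/15/5 = 2/75.
Since 2/75 < 1, this is tighter than 1; take delta = 2/75.
So delta = 2/75 works.

2/75


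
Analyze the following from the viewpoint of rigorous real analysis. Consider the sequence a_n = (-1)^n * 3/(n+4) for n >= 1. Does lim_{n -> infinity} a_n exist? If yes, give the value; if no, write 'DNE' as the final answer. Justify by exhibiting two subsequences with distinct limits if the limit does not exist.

Examine the behaviour of a_n along subsequences.
Even-n subsequence a_{2k} = 3/(2k+4) -> 0. Odd-n subsequence a_{2k+1} = -3/(2k+5) -> 0. Both tend to 0, which suggests the limit is 0; verify directly.
|a_n - 0| = 3/(n+4) < 3/n for every n >= 1.
Given epsilon > 0, choose a positive integer N > 3/epsilon. Then for all n >= N, |a_n| < 3/n <= 3/N < epsilon.
So by the definition of the limit, lim a_n exists and equals 0.

0


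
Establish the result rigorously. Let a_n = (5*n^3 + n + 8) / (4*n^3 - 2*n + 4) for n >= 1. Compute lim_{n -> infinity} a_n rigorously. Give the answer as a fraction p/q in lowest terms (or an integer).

Divide numerator and denominator by n^3, the highest power:
numerator / n^3 = 5 + n^(-2) + 8/n^3
denominator / n^3 = 4 - 2/n^2 + 4/n^3
As n -> infinity, all terms of the form c/n^k (k >= 1) tend to 0.
So numerator / n^3 -> 5 and denominator / n^3 -> 4.
Therefore lim a_n = 5/4.

5/4


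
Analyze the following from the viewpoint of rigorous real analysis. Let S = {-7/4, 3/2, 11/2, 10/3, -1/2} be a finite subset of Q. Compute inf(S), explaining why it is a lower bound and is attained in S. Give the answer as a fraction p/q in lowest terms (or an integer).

S is finite, so inf(S) = min(S).
Sorted increasing:
-7/4, -1/2, 3/2, 10/3, 11/2
The extremum is -7/4.
For every x in S, x >= -7/4. And -7/4 is in S, so it is attained.
Therefore inf(S) = -7/4.

-7/4


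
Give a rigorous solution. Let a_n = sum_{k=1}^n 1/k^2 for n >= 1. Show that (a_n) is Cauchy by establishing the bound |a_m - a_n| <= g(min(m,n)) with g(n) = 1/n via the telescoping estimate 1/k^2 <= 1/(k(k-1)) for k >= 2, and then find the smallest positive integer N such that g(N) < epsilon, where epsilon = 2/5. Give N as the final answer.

For m > n >= 1: |a_m - a_n| = sum_{k=n+1}^m 1/k^2.
Use 1/k^2 <= 1/(k(k-1)) = 1/(k-1) - 1/k for k >= 2:
sum_{k=n+1}^m 1/k^2 <= sum_{k=n+1}^m (1/(k-1) - 1/k) = 1/n - 1/m <= 1/n.
By symmetry the same bound holds with n,m swapped, so |a_m - a_n| <= 1/min(m,n) = g(min(m,n)). Since g(n) -> 0, (a_n) is Cauchy.
Now solve g(N) < 2/5: 1/N < 2/5 <=> N > 1/(2/5) = 5/2.
The smallest integer strictly greater than 5/2 is N = 3.
Check: g(3) = 1/3 < 2/5; g(2) = 1/2 >= 2/5. So N = 3.

3


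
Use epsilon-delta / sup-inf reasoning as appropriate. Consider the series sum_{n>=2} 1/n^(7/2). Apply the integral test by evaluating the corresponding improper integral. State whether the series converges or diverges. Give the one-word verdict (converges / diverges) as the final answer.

Let f(x) = x^(-7/2). Then f is positive, continuous, and decreasing on [2, infinity), so the integral test applies.
Compute the improper integral int_{2}^infinity f(x) dx:
  antiderivative F(x) = -2/(5*x^(5/2)).
  As x -> infinity, F(x) -> 0 (since p = 7/2 > 1).
  So int = F(infinity) - F(2) = 0 - (-sqrt(2)/20) = sqrt(2)/20.
  Finite, so by the integral test, the series converges.

converges


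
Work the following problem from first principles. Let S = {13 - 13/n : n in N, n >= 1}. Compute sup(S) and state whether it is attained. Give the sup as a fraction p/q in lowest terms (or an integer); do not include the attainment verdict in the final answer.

Analysis:
- Values: 0, 13/2, 26/3, 39/4, ... strictly increasing.
- Minimum is 0 (n=1); inf = 0 (attained).
- 13 - 13/n -> 13 from below; sup = 13, not attained.
Conclusion: sup(S) = 13, not attained in S.

13


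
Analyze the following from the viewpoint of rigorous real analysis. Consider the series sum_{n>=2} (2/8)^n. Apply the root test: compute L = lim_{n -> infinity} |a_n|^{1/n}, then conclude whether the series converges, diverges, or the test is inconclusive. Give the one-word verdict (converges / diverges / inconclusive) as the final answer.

Let a_n denote the general term. Form |a_n|^(1/n) and simplify:
|a_n|^(1/n) = 1/4
Take the limit as n -> infinity: L = 1/4.
Since L = 1/4 < 1, the root test implies convergence.

converges


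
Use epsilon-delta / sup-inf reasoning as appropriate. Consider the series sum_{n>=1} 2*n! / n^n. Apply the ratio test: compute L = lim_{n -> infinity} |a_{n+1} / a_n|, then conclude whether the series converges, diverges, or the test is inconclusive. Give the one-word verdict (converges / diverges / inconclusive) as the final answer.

Let a_n denote the general term. Form the ratio a_{n+1}/a_n and simplify:
a_{n+1}/a_n = (n/(n + 1))^n
Take the limit as n -> infinity: L = exp(-1).
Since L = exp(-1) < 1, the ratio test implies the series converges.

converges


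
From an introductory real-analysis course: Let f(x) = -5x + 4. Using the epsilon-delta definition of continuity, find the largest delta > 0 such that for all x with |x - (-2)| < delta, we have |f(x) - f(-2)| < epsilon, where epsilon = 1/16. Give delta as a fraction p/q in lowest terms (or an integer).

We compute f(-2) = -5*(-2) + 4 = 14.
|f(x) - f(-2)| = |-5x + 4 - (14)| = |-5(x - (-2))| = 5|x - (-2)|.
We need 5|x - (-2)| < 1/16, i.e. |x - (-2)| < 1/16 / 5 = 1/80.
So any delta <= 1/80 works. Conversely, if delta > 1/80, then x = -2 + 1/80 satisfies |x - (-2)| = 1/80 < delta but |f(x) - f(-2)| = 5 * 1/80 = 1/16, which is not < 1/16; so no larger delta works.
Hence the largest such delta is 1/80.

1/80


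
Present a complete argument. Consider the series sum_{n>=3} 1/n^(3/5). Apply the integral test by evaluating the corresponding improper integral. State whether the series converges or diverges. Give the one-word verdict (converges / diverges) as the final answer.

Let f(x) = x^(-3/5). Then f is positive, continuous, and decreasing on [3, infinity), so the integral test applies.
Compute the improper integral int_{3}^infinity f(x) dx:
  antiderivative F(x) = 5*x^(2/5)/2.
  As x -> infinity, F(x) -> infinity (since p = 3/5 < 1).
  So the integral diverges. By the integral test, the series diverges.

diverges


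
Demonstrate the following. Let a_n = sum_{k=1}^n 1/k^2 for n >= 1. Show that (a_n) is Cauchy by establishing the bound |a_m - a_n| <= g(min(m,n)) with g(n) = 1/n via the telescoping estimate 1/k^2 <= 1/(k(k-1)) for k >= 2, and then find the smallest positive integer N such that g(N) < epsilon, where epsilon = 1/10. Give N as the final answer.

For m > n >= 1: |a_m - a_n| = sum_{k=n+1}^m 1/k^2.
Use 1/k^2 <= 1/(k(k-1)) = 1/(k-1) - 1/k for k >= 2:
sum_{k=n+1}^m 1/k^2 <= sum_{k=n+1}^m (1/(k-1) - 1/k) = 1/n - 1/m <= 1/n.
By symmetry the same bound holds with n,m swapped, so |a_m - a_n| <= 1/min(m,n) = g(min(m,n)). Since g(n) -> 0, (a_n) is Cauchy.
Now solve g(N) < 1/10: 1/N < 1/10 <=> N > 1/(1/10) = 10.
The smallest integer strictly greater than 10 is N = 11.
Check: g(11) = 1/11 < 1/10; g(10) = 1/10 >= 1/10. So N = 11.

11


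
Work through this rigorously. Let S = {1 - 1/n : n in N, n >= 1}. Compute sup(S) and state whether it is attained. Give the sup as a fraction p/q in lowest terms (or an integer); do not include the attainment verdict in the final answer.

Analysis:
- Values: 0, 1/2, 2/3, 3/4, ... strictly increasing.
- Minimum is 0 (n=1); inf = 0 (attained).
- 1 - 1/n -> 1 from below; sup = 1, not attained.
Conclusion: sup(S) = 1, not attained in S.

1


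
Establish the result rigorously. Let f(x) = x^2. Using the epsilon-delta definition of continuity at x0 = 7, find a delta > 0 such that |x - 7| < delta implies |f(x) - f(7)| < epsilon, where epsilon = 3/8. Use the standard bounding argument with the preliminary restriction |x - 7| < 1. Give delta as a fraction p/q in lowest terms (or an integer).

Factor: |x^2 - (7)^2| = |x - 7| * |x + 7|.
Impose |x - 7| < 1 first. Then |x + 7| = |(x - 7) + 2*(7)| <= |x - 7| + 2*|7| < 1 + 14 = 15.
So |x^2 - (7)^2| < delta * 15.
We need delta * 15 <= 3/8, i.e. delta <= 3/8/15 = 1/40.
Since 1/40 < 1, this is tighter than 1; take delta = 1/40.
So delta = 1/40 works.

1/40


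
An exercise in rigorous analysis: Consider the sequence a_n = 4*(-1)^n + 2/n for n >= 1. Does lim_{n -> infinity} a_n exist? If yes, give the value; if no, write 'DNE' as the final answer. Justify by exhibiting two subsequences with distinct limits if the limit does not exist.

Examine the behaviour of a_n along subsequences.
a_{2k} = 4 + 2/(2k) -> 4. a_{2k+1} = -4 + 2/(2k+1) -> -4.
Since these two subsequential limits are 4 and -4, distinct, the full sequence cannot converge (a convergent sequence has all subsequences tending to the same limit). So lim a_n does not exist.

DNE


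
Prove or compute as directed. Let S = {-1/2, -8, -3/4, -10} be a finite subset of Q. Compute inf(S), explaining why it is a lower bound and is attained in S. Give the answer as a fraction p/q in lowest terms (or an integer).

S is finite, so inf(S) = min(S).
Sorted increasing:
-10, -8, -3/4, -1/2
The extremum is -10.
For every x in S, x >= -10. And -10 is in S, so it is attained.
Therefore inf(S) = -10.

-10


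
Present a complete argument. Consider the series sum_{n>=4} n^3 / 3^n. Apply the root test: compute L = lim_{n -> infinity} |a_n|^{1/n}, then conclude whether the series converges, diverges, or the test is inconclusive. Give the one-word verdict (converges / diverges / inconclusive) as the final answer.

Let a_n denote the general term. Form |a_n|^(1/n) and simplify:
|a_n|^(1/n) = n^(3/n)/3
Take the limit as n -> infinity: L = 1/3.
Since L = 1/3 < 1, the root test implies convergence.

converges


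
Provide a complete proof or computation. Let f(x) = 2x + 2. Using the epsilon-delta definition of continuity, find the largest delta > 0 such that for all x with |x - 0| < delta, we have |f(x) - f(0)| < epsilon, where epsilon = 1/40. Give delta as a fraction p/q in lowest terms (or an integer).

We compute f(0) = 2*(0) + 2 = 2.
|f(x) - f(0)| = |2x + 2 - (2)| = |2(x - 0)| = 2|x - 0|.
We need 2|x - 0| < 1/40, i.e. |x - 0| < 1/40 / 2 = 1/80.
So any delta <= 1/80 works. Conversely, if delta > 1/80, then x = 0 + 1/80 satisfies |x - 0| = 1/80 < delta but |f(x) - f(0)| = 2 * 1/80 = 1/40, which is not < 1/40; so no larger delta works.
Hence the largest such delta is 1/80.

1/80


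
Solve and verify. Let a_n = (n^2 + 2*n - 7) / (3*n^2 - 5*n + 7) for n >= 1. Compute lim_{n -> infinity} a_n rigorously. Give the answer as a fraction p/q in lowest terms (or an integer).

Divide numerator and denominator by n^2, the highest power:
numerator / n^2 = 1 + 2/n - 7/n^2
denominator / n^2 = 3 - 5/n + 7/n^2
As n -> infinity, all terms of the form c/n^k (k >= 1) tend to 0.
So numerator / n^2 -> 1 and denominator / n^2 -> 3.
Therefore lim a_n = 1/3.

1/3


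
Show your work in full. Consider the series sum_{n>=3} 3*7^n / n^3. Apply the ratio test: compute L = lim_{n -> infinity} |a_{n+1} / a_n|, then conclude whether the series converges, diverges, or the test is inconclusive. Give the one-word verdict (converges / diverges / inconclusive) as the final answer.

Let a_n denote the general term. Form the ratio a_{n+1}/a_n and simplify:
a_{n+1}/a_n = 7*n^3/(n + 1)^3
Take the limit as n -> infinity: L = 7.
Since L = 7 > 1 (or L = infinity), the ratio test implies the series diverges.

diverges


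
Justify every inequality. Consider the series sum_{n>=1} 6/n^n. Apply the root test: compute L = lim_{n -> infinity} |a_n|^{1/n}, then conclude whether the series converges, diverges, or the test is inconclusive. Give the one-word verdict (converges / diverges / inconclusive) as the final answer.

Let a_n denote the general term. Form |a_n|^(1/n) and simplify:
|a_n|^(1/n) = 6^(1/n)/n
Take the limit as n -> infinity: L = 0.
Since L = 0 < 1, the root test implies convergence.

converges


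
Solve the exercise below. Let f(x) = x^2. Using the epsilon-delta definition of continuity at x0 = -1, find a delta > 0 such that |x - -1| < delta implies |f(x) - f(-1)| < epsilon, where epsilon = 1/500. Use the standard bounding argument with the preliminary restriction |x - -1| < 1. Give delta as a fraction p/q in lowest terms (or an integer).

Factor: |x^2 - (-1)^2| = |x - -1| * |x + -1|.
Impose |x - -1| < 1 first. Then |x + -1| = |(x - -1) + 2*(-1)| <= |x - -1| + 2*|-1| < 1 + 2 = 3.
So |x^2 - (-1)^2| < delta * 3.
We need delta * 3 <= 1/500, i.e. delta <= 1/500/3 = 1/1500.
Since 1/1500 < 1, this is tighter than 1; take delta = 1/1500.
So delta = 1/1500 works.

1/1500


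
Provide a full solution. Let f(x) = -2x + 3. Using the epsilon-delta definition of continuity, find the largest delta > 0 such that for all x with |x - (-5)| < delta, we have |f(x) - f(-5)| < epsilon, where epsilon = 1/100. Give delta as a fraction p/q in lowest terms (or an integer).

We compute f(-5) = -2*(-5) + 3 = 13.
|f(x) - f(-5)| = |-2x + 3 - (13)| = |-2(x - (-5))| = 2|x - (-5)|.
We need 2|x - (-5)| < 1/100, i.e. |x - (-5)| < 1/100 / 2 = 1/200.
So any delta <= 1/200 works. Conversely, if delta > 1/200, then x = -5 + 1/200 satisfies |x - (-5)| = 1/200 < delta but |f(x) - f(-5)| = 2 * 1/200 = 1/100, which is not < 1/100; so no larger delta works.
Hence the largest such delta is 1/200.

1/200


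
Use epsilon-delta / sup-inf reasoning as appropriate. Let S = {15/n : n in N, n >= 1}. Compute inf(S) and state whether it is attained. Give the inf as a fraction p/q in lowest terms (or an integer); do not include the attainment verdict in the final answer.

Analysis:
- Values: 15, 15/2, 5, 15/4, ... strictly decreasing.
- The maximum is 15 (n=1); sup = 15 (attained).
- The set is bounded below by 0; 15/n -> 0 so 0 is the greatest lower bound.
- 0 is not in the set, so inf = 0 is not attained.
Conclusion: inf(S) = 0, not attained in S.

0


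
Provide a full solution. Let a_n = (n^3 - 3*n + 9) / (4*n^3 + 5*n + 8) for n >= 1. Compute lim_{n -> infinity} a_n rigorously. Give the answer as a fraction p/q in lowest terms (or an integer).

Divide numerator and denominator by n^3, the highest power:
numerator / n^3 = 1 - 3/n^2 + 9/n^3
denominator / n^3 = 4 + 5/n^2 + 8/n^3
As n -> infinity, all terms of the form c/n^k (k >= 1) tend to 0.
So numerator / n^3 -> 1 and denominator / n^3 -> 4.
Therefore lim a_n = 1/4.

1/4


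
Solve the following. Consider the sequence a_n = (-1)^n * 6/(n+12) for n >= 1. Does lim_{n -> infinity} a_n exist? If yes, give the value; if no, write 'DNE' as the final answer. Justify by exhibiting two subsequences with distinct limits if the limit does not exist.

Examine the behaviour of a_n along subsequences.
Even-n subsequence a_{2k} = 6/(2k+12) -> 0. Odd-n subsequence a_{2k+1} = -6/(2k+13) -> 0. Both tend to 0, which suggests the limit is 0; verify directly.
|a_n - 0| = 6/(n+12) < 6/n for every n >= 1.
Given epsilon > 0, choose a positive integer N > 6/epsilon. Then for all n >= N, |a_n| < 6/n <= 6/N < epsilon.
So by the definition of the limit, lim a_n exists and equals 0.

0


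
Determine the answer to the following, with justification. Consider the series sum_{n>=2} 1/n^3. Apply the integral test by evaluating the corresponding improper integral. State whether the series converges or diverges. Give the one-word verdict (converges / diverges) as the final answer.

Let f(x) = x^(-3). Then f is positive, continuous, and decreasing on [2, infinity), so the integral test applies.
Compute the improper integral int_{2}^infinity f(x) dx:
  antiderivative F(x) = -1/(2*x^2).
  As x -> infinity, F(x) -> 0 (since p = 3 > 1).
  So int = F(infinity) - F(2) = 0 - (-1/8) = 1/8.
  Finite, so by the integral test, the series converges.

converges


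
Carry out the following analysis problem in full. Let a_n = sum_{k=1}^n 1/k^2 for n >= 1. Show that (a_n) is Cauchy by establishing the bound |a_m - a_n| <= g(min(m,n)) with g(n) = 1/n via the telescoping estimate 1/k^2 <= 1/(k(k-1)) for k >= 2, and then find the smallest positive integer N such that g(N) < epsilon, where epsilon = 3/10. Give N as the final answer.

For m > n >= 1: |a_m - a_n| = sum_{k=n+1}^m 1/k^2.
Use 1/k^2 <= 1/(k(k-1)) = 1/(k-1) - 1/k for k >= 2:
sum_{k=n+1}^m 1/k^2 <= sum_{k=n+1}^m (1/(k-1) - 1/k) = 1/n - 1/m <= 1/n.
By symmetry the same bound holds with n,m swapped, so |a_m - a_n| <= 1/min(m,n) = g(min(m,n)). Since g(n) -> 0, (a_n) is Cauchy.
Now solve g(N) < 3/10: 1/N < 3/10 <=> N > 1/(3/10) = 10/3.
The smallest integer strictly greater than 10/3 is N = 4.
Check: g(4) = 1/4 < 3/10; g(3) = 1/3 >= 3/10. So N = 4.

4


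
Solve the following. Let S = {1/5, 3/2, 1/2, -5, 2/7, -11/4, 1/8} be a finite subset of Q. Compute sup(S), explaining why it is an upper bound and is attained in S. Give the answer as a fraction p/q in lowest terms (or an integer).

S is finite, so sup(S) = max(S).
Sorted decreasing:
3/2, 1/2, 2/7, 1/5, 1/8, -11/4, -5
The extremum is 3/2.
For every x in S, x <= 3/2. And 3/2 is in S, so it is attained.
Therefore sup(S) = 3/2.

3/2


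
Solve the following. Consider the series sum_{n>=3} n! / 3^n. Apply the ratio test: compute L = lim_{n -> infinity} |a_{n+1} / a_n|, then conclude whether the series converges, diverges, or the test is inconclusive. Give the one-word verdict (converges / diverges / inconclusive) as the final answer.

Let a_n denote the general term. Form the ratio a_{n+1}/a_n and simplify:
a_{n+1}/a_n = n/3 + 1/3
Take the limit as n -> infinity: L = infinity.
Since L = infinity > 1 (or L = infinity), the ratio test implies the series diverges.

diverges


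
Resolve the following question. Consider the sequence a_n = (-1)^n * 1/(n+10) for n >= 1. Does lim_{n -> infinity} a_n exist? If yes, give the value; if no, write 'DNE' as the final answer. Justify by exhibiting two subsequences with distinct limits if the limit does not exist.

Examine the behaviour of a_n along subsequences.
Even-n subsequence a_{2k} = 1/(2k+10) -> 0. Odd-n subsequence a_{2k+1} = -1/(2k+11) -> 0. Both tend to 0, which suggests the limit is 0; verify directly.
|a_n - 0| = 1/(n+10) < 1/n for every n >= 1.
Given epsilon > 0, choose a positive integer N > 1/epsilon. Then for all n >= N, |a_n| < 1/n <= 1/N < epsilon.
So by the definition of the limit, lim a_n exists and equals 0.

0


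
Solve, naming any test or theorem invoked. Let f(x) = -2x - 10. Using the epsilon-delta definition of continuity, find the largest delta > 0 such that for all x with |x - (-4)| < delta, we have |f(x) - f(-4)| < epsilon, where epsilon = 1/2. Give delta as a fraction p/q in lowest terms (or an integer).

We compute f(-4) = -2*(-4) - 10 = -2.
|f(x) - f(-4)| = |-2x - 10 - (-2)| = |-2(x - (-4))| = 2|x - (-4)|.
We need 2|x - (-4)| < 1/2, i.e. |x - (-4)| < 1/2 / 2 = 1/4.
So any delta <= 1/4 works. Conversely, if delta > 1/4, then x = -4 + 1/4 satisfies |x - (-4)| = 1/4 < delta but |f(x) - f(-4)| = 2 * 1/4 = 1/2, which is not < 1/2; so no larger delta works.
Hence the largest such delta is 1/4.

1/4


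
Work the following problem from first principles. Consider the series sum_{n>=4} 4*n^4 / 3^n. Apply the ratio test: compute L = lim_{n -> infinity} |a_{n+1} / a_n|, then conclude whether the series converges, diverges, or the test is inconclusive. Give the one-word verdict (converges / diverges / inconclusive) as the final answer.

Let a_n denote the general term. Form the ratio a_{n+1}/a_n and simplify:
a_{n+1}/a_n = (n + 1)^4/(3*n^4)
Take the limit as n -> infinity: L = 1/3.
Since L = 1/3 < 1, the ratio test implies the series converges.

converges


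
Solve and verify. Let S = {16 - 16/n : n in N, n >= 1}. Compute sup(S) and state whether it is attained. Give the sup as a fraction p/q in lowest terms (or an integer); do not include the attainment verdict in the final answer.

Analysis:
- Values: 0, 8, 32/3, 12, ... strictly increasing.
- Minimum is 0 (n=1); inf = 0 (attained).
- 16 - 16/n -> 16 from below; sup = 16, not attained.
Conclusion: sup(S) = 16, not attained in S.

16


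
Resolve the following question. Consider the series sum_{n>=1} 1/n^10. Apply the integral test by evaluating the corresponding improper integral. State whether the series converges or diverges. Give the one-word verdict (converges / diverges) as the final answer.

Let f(x) = x^(-10). Then f is positive, continuous, and decreasing on [1, infinity), so the integral test applies.
Compute the improper integral int_{1}^infinity f(x) dx:
  antiderivative F(x) = -1/(9*x^9).
  As x -> infinity, F(x) -> 0 (since p = 10 > 1).
  So int = F(infinity) - F(1) = 0 - (-1/9) = 1/9.
  Finite, so by the integral test, the series converges.

converges


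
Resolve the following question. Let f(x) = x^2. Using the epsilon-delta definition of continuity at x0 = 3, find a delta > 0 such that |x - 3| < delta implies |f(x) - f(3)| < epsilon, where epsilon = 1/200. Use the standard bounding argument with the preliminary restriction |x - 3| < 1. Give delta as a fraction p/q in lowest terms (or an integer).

Factor: |x^2 - (3)^2| = |x - 3| * |x + 3|.
Impose |x - 3| < 1 first. Then |x + 3| = |(x - 3) + 2*(3)| <= |x - 3| + 2*|3| < 1 + 6 = 7.
So |x^2 - (3)^2| < delta * 7.
We need delta * 7 <= 1/200, i.e. delta <= 1/200/7 = 1/1400.
Since 1/1400 < 1, this is tighter than 1; take delta = 1/1400.
So delta = 1/1400 works.

1/1400


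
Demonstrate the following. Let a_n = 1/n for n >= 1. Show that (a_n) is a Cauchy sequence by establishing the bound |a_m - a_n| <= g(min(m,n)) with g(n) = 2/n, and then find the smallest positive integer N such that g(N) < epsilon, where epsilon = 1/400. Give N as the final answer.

For any m, n >= 1, by the triangle inequality:
|a_m - a_n| = |1/m - 1/n| <= 1/m + 1/n <= 2/min(m,n).
So g(n) = 2/n bounds the Cauchy difference. Since g(n) -> 0, (a_n) is Cauchy.
Now solve g(N) < 1/400: 2/N < 1/400 <=> N > 2 / (1/400) = 800.
The smallest integer strictly greater than 800 is N = 801.
Check: g(801) = 2/801 = 2/801 < 1/400; g(800) = 1/400 >= 1/400. So N = 801.

801


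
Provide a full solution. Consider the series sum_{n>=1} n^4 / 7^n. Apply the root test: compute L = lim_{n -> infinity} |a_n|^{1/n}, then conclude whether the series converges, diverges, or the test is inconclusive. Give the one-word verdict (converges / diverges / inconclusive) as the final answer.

Let a_n denote the general term. Form |a_n|^(1/n) and simplify:
|a_n|^(1/n) = n^(4/n)/7
Take the limit as n -> infinity: L = 1/7.
Since L = 1/7 < 1, the root test implies convergence.

converges


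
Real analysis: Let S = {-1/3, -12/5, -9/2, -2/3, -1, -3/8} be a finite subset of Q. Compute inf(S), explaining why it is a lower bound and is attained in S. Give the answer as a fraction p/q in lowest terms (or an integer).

S is finite, so inf(S) = min(S).
Sorted increasing:
-9/2, -12/5, -1, -2/3, -3/8, -1/3
The extremum is -9/2.
For every x in S, x >= -9/2. And -9/2 is in S, so it is attained.
Therefore inf(S) = -9/2.

-9/2


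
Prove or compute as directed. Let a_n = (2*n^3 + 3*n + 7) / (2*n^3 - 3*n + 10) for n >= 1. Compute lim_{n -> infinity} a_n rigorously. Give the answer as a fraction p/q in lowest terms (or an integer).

Divide numerator and denominator by n^3, the highest power:
numerator / n^3 = 2 + 3/n^2 + 7/n^3
denominator / n^3 = 2 - 3/n^2 + 10/n^3
As n -> infinity, all terms of the form c/n^k (k >= 1) tend to 0.
So numerator / n^3 -> 2 and denominator / n^3 -> 2.
Therefore lim a_n = 1.

1


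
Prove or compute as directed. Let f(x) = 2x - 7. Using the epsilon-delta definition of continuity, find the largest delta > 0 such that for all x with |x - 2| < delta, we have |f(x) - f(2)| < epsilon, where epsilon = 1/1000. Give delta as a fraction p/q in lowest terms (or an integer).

We compute f(2) = 2*(2) - 7 = -3.
|f(x) - f(2)| = |2x - 7 - (-3)| = |2(x - 2)| = 2|x - 2|.
We need 2|x - 2| < 1/1000, i.e. |x - 2| < 1/1000 / 2 = 1/2000.
So any delta <= 1/2000 works. Conversely, if delta > 1/2000, then x = 2 + 1/2000 satisfies |x - 2| = 1/2000 < delta but |f(x) - f(2)| = 2 * 1/2000 = 1/1000, which is not < 1/1000; so no larger delta works.
Hence the largest such delta is 1/2000.

1/2000


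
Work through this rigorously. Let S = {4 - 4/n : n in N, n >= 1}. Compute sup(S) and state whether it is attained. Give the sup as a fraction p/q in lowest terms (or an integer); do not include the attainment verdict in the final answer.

Analysis:
- Values: 0, 2, 8/3, 3, ... strictly increasing.
- Minimum is 0 (n=1); inf = 0 (attained).
- 4 - 4/n -> 4 from below; sup = 4, not attained.
Conclusion: sup(S) = 4, not attained in S.

4


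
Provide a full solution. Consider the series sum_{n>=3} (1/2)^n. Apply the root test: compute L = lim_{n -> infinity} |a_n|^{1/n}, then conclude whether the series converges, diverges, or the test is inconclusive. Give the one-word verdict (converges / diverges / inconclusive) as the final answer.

Let a_n denote the general term. Form |a_n|^(1/n) and simplify:
|a_n|^(1/n) = 1/2
Take the limit as n -> infinity: L = 1/2.
Since L = 1/2 < 1, the root test implies convergence.

converges


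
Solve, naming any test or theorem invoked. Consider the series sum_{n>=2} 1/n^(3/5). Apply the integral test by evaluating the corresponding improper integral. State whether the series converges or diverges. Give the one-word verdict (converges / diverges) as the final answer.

Let f(x) = x^(-3/5). Then f is positive, continuous, and decreasing on [2, infinity), so the integral test applies.
Compute the improper integral int_{2}^infinity f(x) dx:
  antiderivative F(x) = 5*x^(2/5)/2.
  As x -> infinity, F(x) -> infinity (since p = 3/5 < 1).
  So the integral diverges. By the integral test, the series diverges.

diverges


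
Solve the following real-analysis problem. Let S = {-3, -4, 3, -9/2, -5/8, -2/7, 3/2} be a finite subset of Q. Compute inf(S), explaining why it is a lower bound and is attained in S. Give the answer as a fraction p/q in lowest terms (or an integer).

S is finite, so inf(S) = min(S).
Sorted increasing:
-9/2, -4, -3, -5/8, -2/7, 3/2, 3
The extremum is -9/2.
For every x in S, x >= -9/2. And -9/2 is in S, so it is attained.
Therefore inf(S) = -9/2.

-9/2


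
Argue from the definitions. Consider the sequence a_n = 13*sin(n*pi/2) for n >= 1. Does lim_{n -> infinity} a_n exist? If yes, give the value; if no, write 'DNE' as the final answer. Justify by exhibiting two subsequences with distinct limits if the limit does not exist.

Examine the behaviour of a_n along subsequences.
a_{4k+1} = 13*sin(pi/2 + 2k*pi) = 13 -> 13. a_{4k+3} = 13*sin(3pi/2 + 2k*pi) = -13 -> -13.
Since these two subsequential limits are 13 and -13, distinct, the full sequence cannot converge (a convergent sequence has all subsequences tending to the same limit). So lim a_n does not exist.

DNE


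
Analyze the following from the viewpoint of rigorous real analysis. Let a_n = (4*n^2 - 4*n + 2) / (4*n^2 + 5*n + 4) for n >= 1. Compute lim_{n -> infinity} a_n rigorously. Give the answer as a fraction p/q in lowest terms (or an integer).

Divide numerator and denominator by n^2, the highest power:
numerator / n^2 = 4 - 4/n + 2/n^2
denominator / n^2 = 4 + 5/n + 4/n^2
As n -> infinity, all terms of the form c/n^k (k >= 1) tend to 0.
So numerator / n^2 -> 4 and denominator / n^2 -> 4.
Therefore lim a_n = 1.

1


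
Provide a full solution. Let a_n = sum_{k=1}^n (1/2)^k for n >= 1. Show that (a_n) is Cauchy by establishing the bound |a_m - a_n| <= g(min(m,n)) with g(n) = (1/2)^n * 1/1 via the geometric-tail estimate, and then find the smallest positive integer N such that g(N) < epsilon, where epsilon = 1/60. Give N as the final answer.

For m > n >= 1: |a_m - a_n| = sum_{k=n+1}^m (1/2)^k < sum_{k=n+1}^infinity (1/2)^k = (1/2)^(n+1) / (1 - 1/2) = (1/2)^n * (1/2) * (2/1) = (1/2)^n * 1/1.
So g(n) = (1/2)^n / 1. Since g(n) -> 0, (a_n) is Cauchy.
Now solve g(N) < 1/60: (1/2)^N / 1 < 1/60 <=> 2^N > 1 / (1 * 1/60) = 60.
Check powers of 2: 2^5 = 32 <= 60, 2^6 = 64 > 60.
So the smallest such N is 6. Check: g(6) = 1/(1 * 64) = 1/64 < 1/60.

6


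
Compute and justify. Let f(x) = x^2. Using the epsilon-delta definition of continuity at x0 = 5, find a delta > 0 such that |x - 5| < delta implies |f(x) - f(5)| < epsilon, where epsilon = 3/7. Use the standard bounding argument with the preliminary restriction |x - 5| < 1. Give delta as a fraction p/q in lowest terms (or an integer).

Factor: |x^2 - (5)^2| = |x - 5| * |x + 5|.
Impose |x - 5| < 1 first. Then |x + 5| = |(x - 5) + 2*(5)| <= |x - 5| + 2*|5| < 1 + 10 = 11.
So |x^2 - (5)^2| < delta * 11.
We need delta * 11 <= 3/7, i.e. delta <= 3/7/11 = 3/77.
Since 3/77 < 1, this is tighter than 1; take delta = 3/77.
So delta = 3/77 works.

3/77
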